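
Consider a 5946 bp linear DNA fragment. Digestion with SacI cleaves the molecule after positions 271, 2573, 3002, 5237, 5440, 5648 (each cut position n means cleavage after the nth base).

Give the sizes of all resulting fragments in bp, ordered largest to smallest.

2302, 2235, 429, 298, 271, 208, 203 bp

Linear molecule, 6 cuts → 7 fragments:
  271 − 0 = 271 bp
  2573 − 271 = 2302 bp
  3002 − 2573 = 429 bp
  5237 − 3002 = 2235 bp
  5440 − 5237 = 203 bp
  5648 − 5440 = 208 bp
  5946 − 5648 = 298 bp
Sorted largest to smallest: 2302, 2235, 429, 298, 271, 208, 203 bp.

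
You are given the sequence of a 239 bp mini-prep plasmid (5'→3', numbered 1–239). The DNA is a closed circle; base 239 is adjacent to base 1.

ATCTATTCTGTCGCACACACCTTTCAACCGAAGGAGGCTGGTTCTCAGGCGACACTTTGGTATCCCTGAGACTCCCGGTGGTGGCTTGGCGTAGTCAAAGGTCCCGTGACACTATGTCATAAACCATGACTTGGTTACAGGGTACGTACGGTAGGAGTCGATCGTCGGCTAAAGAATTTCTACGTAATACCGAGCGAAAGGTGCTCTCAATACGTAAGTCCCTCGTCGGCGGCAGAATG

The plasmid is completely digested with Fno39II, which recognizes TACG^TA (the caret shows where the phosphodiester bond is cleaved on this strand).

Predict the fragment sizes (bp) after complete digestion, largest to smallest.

Fno39II sites (TACGTA) start at positions 143, 181, 211.
Fno39II cuts after base 4 of each site, so after positions 146, 184, 214.
Circular molecule, 3 cuts → 3 fragments:
  147–184 → 38 bp
  185–214 → 30 bp
  215–239 then 1–146 → 25 + 146 = 171 bp
Sorted largest to smallest: 171, 38, 30 bp.

171, 38, 30 bp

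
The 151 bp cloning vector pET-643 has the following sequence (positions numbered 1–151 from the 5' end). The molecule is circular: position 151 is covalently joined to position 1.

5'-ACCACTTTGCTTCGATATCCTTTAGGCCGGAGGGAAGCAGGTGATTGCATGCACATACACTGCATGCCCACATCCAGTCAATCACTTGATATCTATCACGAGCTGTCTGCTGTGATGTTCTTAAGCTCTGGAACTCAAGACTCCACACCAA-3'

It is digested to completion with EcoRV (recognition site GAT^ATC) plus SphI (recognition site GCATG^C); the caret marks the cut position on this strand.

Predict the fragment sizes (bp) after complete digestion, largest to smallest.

77, 35, 24, 15 bp

EcoRV sites (GATATC) start at positions 14, 88.
EcoRV cuts after base 3 of each site, so after positions 16, 90.
SphI sites (GCATGC) start at positions 47, 62.
SphI cuts after base 5 of each site (before the last base), so after positions 51, 66.
Combined cut positions: 16, 51, 66, 90.
Circular molecule, 4 cuts → 4 fragments:
  17–51 → 35 bp
  52–66 → 15 bp
  67–90 → 24 bp
  91–151 then 1–16 → 61 + 16 = 77 bp
Sorted largest to smallest: 77, 35, 24, 15 bp.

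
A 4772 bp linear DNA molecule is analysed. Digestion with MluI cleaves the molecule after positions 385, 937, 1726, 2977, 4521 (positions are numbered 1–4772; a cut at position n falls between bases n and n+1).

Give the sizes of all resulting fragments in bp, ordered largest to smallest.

1544, 1251, 789, 552, 385, 251 bp

Linear molecule, 5 cuts → 6 fragments:
  385 − 0 = 385 bp
  937 − 385 = 552 bp
  1726 − 937 = 789 bp
  2977 − 1726 = 1251 bp
  4521 − 2977 = 1544 bp
  4772 − 4521 = 251 bp
Sorted largest to smallest: 1544, 1251, 789, 552, 385, 251 bp.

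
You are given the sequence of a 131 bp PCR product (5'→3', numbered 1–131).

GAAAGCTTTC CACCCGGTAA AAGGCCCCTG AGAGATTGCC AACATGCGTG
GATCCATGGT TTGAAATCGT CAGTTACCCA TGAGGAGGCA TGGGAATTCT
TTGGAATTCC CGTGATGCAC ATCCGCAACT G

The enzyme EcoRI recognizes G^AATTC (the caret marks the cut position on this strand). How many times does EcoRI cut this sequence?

2

GAATTC occurs starting at positions 94, 104.
EcoRI cuts at 2 sites.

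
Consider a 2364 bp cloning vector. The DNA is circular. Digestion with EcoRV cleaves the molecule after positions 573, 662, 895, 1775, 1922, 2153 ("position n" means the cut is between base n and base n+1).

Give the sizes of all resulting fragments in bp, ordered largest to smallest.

Circular molecule, 6 cuts → 6 fragments:
  662 − 573 = 89 bp
  895 − 662 = 233 bp
  1775 − 895 = 880 bp
  1922 − 1775 = 147 bp
  2153 − 1922 = 231 bp
  wrap: 2364 − 2153 + 573 = 784 bp
Sorted largest to smallest: 880, 784, 233, 231, 147, 89 bp.

880, 784, 233, 231, 147, 89 bp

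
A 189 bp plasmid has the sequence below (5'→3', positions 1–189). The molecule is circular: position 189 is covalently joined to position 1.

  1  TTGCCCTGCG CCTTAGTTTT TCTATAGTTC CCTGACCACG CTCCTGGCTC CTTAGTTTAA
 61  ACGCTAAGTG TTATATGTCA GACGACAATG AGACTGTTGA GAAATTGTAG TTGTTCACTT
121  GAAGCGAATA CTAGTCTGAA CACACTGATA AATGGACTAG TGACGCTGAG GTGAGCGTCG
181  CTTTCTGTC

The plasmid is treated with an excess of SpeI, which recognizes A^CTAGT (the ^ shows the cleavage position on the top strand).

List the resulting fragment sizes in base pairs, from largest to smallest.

163, 26 bp

SpeI sites (ACTAGT) start at positions 130, 156.
SpeI cuts after the first base of each site, so after positions 130, 156.
Circular molecule, 2 cuts → 2 fragments:
  131–156 → 26 bp
  157–189 then 1–130 → 33 + 130 = 163 bp
Sorted largest to smallest: 163, 26 bp.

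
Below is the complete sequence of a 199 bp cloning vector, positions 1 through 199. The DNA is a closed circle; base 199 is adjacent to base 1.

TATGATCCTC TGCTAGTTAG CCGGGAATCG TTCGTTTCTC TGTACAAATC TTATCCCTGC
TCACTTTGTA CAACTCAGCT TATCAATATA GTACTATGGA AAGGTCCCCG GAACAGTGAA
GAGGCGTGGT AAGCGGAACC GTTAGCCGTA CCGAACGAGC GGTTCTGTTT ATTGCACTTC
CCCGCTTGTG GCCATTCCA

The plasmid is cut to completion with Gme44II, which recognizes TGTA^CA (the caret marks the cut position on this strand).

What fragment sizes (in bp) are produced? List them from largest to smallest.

173, 26 bp

Gme44II sites (TGTACA) start at positions 41, 67.
Gme44II cuts after base 4 of each site, so after positions 44, 70.
Circular molecule, 2 cuts → 2 fragments:
  45–70 → 26 bp
  71–199 then 1–44 → 129 + 44 = 173 bp
Sorted largest to smallest: 173, 26 bp.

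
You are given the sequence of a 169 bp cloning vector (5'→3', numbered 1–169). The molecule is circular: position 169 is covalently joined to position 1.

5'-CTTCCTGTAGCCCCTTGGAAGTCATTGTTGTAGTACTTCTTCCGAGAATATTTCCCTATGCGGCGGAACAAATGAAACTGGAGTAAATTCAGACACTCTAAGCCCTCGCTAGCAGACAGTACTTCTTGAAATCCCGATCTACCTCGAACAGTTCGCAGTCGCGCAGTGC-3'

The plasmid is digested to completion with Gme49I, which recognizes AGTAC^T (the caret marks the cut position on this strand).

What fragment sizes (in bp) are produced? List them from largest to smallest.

86, 83 bp

Gme49I sites (AGTACT) start at positions 32, 118.
Gme49I cuts after base 5 of each site (before the last base), so after positions 36, 122.
Circular molecule, 2 cuts → 2 fragments:
  37–122 → 86 bp
  123–169 then 1–36 → 47 + 36 = 83 bp
Sorted largest to smallest: 86, 83 bp.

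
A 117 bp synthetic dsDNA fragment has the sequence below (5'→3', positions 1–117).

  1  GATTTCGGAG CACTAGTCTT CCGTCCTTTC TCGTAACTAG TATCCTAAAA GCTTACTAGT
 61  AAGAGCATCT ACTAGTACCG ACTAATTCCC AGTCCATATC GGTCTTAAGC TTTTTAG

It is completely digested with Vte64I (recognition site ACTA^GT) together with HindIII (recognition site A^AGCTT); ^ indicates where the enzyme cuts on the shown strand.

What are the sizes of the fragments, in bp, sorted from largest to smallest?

33, 24, 16, 15, 10, 10, 9 bp

Vte64I sites (ACTAGT) start at positions 12, 36, 55, 71.
Vte64I cuts after base 4 of each site, so after positions 15, 39, 58, 74.
HindIII sites (AAGCTT) start at positions 49, 107.
HindIII cuts after the first base of each site, so after positions 49, 107.
Combined cut positions: 15, 39, 49, 58, 74, 107.
Linear molecule, 6 cuts → 7 fragments:
  1–15 → 15 bp
  16–39 → 24 bp
  40–49 → 10 bp
  50–58 → 9 bp
  59–74 → 16 bp
  75–107 → 33 bp
  108–117 → 10 bp
Sorted largest to smallest: 33, 24, 16, 15, 10, 10, 9 bp.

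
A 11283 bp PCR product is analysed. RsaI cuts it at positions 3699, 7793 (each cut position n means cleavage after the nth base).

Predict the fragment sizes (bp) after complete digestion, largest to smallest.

4094, 3699, 3490 bp

Linear molecule, 2 cuts → 3 fragments:
  3699 − 0 = 3699 bp
  7793 − 3699 = 4094 bp
  11283 − 7793 = 3490 bp
Sorted largest to smallest: 4094, 3699, 3490 bp.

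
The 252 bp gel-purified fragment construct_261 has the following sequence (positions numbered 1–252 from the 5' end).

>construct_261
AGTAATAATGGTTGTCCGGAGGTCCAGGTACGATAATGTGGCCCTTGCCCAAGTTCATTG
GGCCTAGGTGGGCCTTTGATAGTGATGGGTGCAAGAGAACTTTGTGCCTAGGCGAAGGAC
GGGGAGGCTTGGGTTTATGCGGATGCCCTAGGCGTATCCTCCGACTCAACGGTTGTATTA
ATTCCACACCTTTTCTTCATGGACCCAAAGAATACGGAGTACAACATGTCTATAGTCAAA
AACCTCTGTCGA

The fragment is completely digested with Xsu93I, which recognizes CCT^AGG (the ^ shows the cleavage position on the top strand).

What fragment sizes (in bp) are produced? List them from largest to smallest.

Xsu93I sites (CCTAGG) start at positions 63, 107, 147.
Xsu93I cuts after base 3 of each site, so after positions 65, 109, 149.
Linear molecule, 3 cuts → 4 fragments:
  1–65 → 65 bp
  66–109 → 44 bp
  110–149 → 40 bp
  150–252 → 103 bp
Sorted largest to smallest: 103, 65, 44, 40 bp.

103, 65, 44, 40 bp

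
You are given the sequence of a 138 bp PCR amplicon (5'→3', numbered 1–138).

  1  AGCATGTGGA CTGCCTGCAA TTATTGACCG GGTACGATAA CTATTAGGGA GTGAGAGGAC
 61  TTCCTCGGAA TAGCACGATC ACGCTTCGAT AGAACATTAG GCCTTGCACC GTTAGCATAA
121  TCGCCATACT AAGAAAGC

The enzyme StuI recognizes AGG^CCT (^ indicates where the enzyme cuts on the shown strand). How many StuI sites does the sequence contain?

AGGCCT occurs starting at position 99.
StuI cuts at 1 site.

1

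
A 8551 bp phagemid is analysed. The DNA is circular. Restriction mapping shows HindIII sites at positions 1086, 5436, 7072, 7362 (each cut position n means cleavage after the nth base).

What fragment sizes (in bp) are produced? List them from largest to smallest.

4350, 2275, 1636, 290 bp

Circular molecule, 4 cuts → 4 fragments:
  5436 − 1086 = 4350 bp
  7072 − 5436 = 1636 bp
  7362 − 7072 = 290 bp
  wrap: 8551 − 7362 + 1086 = 2275 bp
Sorted largest to smallest: 4350, 2275, 1636, 290 bp.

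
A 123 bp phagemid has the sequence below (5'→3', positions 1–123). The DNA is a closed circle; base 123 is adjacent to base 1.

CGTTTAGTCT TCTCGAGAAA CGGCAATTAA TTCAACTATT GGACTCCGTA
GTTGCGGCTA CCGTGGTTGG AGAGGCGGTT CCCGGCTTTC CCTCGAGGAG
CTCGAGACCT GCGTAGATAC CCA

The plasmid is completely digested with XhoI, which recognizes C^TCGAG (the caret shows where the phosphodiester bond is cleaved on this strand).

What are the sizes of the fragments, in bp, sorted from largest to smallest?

XhoI sites (CTCGAG) start at positions 12, 92, 101.
XhoI cuts after the first base of each site, so after positions 12, 92, 101.
Circular molecule, 3 cuts → 3 fragments:
  13–92 → 80 bp
  93–101 → 9 bp
  102–123 then 1–12 → 22 + 12 = 34 bp
Sorted largest to smallest: 80, 34, 9 bp.

80, 34, 9 bp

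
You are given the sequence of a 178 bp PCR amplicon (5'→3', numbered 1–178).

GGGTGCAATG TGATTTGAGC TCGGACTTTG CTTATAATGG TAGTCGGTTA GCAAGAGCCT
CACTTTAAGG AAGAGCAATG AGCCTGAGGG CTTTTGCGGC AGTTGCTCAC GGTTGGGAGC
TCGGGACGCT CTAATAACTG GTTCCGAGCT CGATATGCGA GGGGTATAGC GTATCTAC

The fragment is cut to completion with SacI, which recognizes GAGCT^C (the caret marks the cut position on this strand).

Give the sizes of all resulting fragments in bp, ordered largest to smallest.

100, 29, 28, 21 bp

SacI sites (GAGCTC) start at positions 17, 117, 146.
SacI cuts after base 5 of each site (before the last base), so after positions 21, 121, 150.
Linear molecule, 3 cuts → 4 fragments:
  1–21 → 21 bp
  22–121 → 100 bp
  122–150 → 29 bp
  151–178 → 28 bp
Sorted largest to smallest: 100, 29, 28, 21 bp.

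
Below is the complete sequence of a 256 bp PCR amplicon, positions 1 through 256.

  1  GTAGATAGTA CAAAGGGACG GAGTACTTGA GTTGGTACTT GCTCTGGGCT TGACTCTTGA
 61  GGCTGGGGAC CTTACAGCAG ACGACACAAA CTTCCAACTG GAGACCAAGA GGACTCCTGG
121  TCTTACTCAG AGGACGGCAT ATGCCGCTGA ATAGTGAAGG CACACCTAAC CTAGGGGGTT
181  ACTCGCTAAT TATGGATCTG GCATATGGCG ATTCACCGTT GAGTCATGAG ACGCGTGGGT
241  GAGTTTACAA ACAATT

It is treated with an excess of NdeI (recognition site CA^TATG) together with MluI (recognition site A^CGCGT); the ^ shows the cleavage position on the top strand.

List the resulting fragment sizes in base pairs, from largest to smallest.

NdeI sites (CATATG) start at positions 138, 202.
NdeI cuts after base 2 of each site, so after positions 139, 203.
The MluI site (ACGCGT) starts at position 231.
MluI cuts after the first base of each site, so after position 231.
Combined cut positions: 139, 203, 231.
Linear molecule, 3 cuts → 4 fragments:
  1–139 → 139 bp
  140–203 → 64 bp
  204–231 → 28 bp
  232–256 → 25 bp
Sorted largest to smallest: 139, 64, 28, 25 bp.

139, 64, 28, 25 bp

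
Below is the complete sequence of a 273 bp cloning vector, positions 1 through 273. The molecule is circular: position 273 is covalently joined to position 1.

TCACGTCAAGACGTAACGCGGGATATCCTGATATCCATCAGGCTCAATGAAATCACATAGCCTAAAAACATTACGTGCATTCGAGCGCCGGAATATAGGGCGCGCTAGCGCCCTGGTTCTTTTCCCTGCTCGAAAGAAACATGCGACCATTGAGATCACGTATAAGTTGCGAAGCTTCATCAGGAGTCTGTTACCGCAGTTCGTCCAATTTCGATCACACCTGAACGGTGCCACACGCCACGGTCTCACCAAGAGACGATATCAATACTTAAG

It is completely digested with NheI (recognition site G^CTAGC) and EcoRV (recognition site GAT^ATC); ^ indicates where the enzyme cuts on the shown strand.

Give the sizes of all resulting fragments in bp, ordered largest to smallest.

The NheI site (GCTAGC) starts at position 104.
NheI cuts after the first base of each site, so after position 104.
EcoRV sites (GATATC) start at positions 22, 30, 258.
EcoRV cuts after base 3 of each site, so after positions 24, 32, 260.
Combined cut positions: 24, 32, 104, 260.
Circular molecule, 4 cuts → 4 fragments:
  25–32 → 8 bp
  33–104 → 72 bp
  105–260 → 156 bp
  261–273 then 1–24 → 13 + 24 = 37 bp
Sorted largest to smallest: 156, 72, 37, 8 bp.

156, 72, 37, 8 bp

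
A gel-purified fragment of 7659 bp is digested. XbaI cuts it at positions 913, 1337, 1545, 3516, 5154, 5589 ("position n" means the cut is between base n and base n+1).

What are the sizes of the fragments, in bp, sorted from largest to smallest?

2070, 1971, 1638, 913, 435, 424, 208 bp

Linear molecule, 6 cuts → 7 fragments:
  913 − 0 = 913 bp
  1337 − 913 = 424 bp
  1545 − 1337 = 208 bp
  3516 − 1545 = 1971 bp
  5154 − 3516 = 1638 bp
  5589 − 5154 = 435 bp
  7659 − 5589 = 2070 bp
Sorted largest to smallest: 2070, 1971, 1638, 913, 435, 424, 208 bp.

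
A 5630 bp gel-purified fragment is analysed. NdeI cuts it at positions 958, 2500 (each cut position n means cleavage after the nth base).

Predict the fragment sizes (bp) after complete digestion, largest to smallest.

Linear molecule, 2 cuts → 3 fragments:
  958 − 0 = 958 bp
  2500 − 958 = 1542 bp
  5630 − 2500 = 3130 bp
Sorted largest to smallest: 3130, 1542, 958 bp.

3130, 1542, 958 bp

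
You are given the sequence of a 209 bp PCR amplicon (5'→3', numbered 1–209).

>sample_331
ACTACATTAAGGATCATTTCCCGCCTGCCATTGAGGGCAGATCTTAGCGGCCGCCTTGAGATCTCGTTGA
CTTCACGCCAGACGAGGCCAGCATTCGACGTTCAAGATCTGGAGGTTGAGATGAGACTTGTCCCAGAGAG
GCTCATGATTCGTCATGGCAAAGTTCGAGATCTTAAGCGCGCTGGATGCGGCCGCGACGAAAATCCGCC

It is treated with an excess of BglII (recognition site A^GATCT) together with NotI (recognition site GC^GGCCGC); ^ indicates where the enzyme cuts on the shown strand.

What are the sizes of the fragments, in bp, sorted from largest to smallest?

BglII sites (AGATCT) start at positions 39, 59, 105, 168.
BglII cuts after the first base of each site, so after positions 39, 59, 105, 168.
NotI sites (GCGGCCGC) start at positions 47, 188.
NotI cuts after base 2 of each site, so after positions 48, 189.
Combined cut positions: 39, 48, 59, 105, 168, 189.
Linear molecule, 6 cuts → 7 fragments:
  1–39 → 39 bp
  40–48 → 9 bp
  49–59 → 11 bp
  60–105 → 46 bp
  106–168 → 63 bp
  169–189 → 21 bp
  190–209 → 20 bp
Sorted largest to smallest: 63, 46, 39, 21, 20, 11, 9 bp.

63, 46, 39, 21, 20, 11, 9 bp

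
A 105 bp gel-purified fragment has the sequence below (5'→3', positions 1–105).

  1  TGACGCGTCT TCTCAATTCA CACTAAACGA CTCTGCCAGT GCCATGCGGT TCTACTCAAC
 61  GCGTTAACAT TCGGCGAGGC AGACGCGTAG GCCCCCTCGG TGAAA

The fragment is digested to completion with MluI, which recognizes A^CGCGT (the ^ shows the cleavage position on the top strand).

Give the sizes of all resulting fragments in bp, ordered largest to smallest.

56, 24, 22, 3 bp

MluI sites (ACGCGT) start at positions 3, 59, 83.
MluI cuts after the first base of each site, so after positions 3, 59, 83.
Linear molecule, 3 cuts → 4 fragments:
  1–3 → 3 bp
  4–59 → 56 bp
  60–83 → 24 bp
  84–105 → 22 bp
Sorted largest to smallest: 56, 24, 22, 3 bp.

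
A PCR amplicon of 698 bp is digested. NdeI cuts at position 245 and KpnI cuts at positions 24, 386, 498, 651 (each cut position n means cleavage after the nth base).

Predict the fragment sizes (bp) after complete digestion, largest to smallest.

221, 153, 141, 112, 47, 24 bp

Combined cut positions (sorted): 24, 245, 386, 498, 651.
Linear molecule, 5 cuts → 6 fragments:
  24 − 0 = 24 bp
  245 − 24 = 221 bp
  386 − 245 = 141 bp
  498 − 386 = 112 bp
  651 − 498 = 153 bp
  698 − 651 = 47 bp
Sorted largest to smallest: 221, 153, 141, 112, 47, 24 bp.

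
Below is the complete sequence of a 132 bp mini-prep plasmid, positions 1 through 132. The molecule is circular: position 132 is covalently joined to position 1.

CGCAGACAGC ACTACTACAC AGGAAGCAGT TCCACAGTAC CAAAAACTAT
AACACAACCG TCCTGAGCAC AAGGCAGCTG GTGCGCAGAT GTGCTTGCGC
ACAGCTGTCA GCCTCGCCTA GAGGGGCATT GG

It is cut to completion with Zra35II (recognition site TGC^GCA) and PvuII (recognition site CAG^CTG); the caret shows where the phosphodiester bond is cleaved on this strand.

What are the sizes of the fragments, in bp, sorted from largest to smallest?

Zra35II sites (TGCGCA) start at positions 82, 96.
Zra35II cuts after base 3 of each site, so after positions 84, 98.
PvuII sites (CAGCTG) start at positions 75, 102.
PvuII cuts after base 3 of each site, so after positions 77, 104.
Combined cut positions: 77, 84, 98, 104.
Circular molecule, 4 cuts → 4 fragments:
  78–84 → 7 bp
  85–98 → 14 bp
  99–104 → 6 bp
  105–132 then 1–77 → 28 + 77 = 105 bp
Sorted largest to smallest: 105, 14, 7, 6 bp.

105, 14, 7, 6 bp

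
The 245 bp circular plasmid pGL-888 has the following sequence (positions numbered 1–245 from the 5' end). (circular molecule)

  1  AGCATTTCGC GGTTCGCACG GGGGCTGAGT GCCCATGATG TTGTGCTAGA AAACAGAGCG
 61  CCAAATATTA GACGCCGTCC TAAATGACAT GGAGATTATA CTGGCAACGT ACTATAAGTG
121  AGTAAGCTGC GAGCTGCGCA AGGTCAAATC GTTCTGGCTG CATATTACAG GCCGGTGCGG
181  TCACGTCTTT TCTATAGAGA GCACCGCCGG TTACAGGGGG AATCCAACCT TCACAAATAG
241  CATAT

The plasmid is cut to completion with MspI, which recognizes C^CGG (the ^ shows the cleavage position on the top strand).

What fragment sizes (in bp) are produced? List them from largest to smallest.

MspI sites (CCGG) start at positions 172, 207.
MspI cuts after the first base of each site, so after positions 172, 207.
Circular molecule, 2 cuts → 2 fragments:
  173–207 → 35 bp
  208–245 then 1–172 → 38 + 172 = 210 bp
Sorted largest to smallest: 210, 35 bp.

210, 35 bp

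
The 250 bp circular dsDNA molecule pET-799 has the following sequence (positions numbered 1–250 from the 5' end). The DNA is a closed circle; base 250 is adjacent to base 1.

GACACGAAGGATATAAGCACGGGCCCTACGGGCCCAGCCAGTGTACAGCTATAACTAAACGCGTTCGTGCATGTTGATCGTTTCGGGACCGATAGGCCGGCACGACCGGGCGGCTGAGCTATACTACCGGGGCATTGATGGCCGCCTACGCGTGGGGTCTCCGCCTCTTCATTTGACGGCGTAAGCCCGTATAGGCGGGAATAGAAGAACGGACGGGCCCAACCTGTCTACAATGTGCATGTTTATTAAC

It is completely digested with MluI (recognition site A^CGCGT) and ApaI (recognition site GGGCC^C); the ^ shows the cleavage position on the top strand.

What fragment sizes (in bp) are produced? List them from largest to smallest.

89, 71, 56, 25, 9 bp

MluI sites (ACGCGT) start at positions 59, 148.
MluI cuts after the first base of each site, so after positions 59, 148.
ApaI sites (GGGCCC) start at positions 21, 30, 215.
ApaI cuts after base 5 of each site (before the last base), so after positions 25, 34, 219.
Combined cut positions: 25, 34, 59, 148, 219.
Circular molecule, 5 cuts → 5 fragments:
  26–34 → 9 bp
  35–59 → 25 bp
  60–148 → 89 bp
  149–219 → 71 bp
  220–250 then 1–25 → 31 + 25 = 56 bp
Sorted largest to smallest: 89, 71, 56, 25, 9 bp.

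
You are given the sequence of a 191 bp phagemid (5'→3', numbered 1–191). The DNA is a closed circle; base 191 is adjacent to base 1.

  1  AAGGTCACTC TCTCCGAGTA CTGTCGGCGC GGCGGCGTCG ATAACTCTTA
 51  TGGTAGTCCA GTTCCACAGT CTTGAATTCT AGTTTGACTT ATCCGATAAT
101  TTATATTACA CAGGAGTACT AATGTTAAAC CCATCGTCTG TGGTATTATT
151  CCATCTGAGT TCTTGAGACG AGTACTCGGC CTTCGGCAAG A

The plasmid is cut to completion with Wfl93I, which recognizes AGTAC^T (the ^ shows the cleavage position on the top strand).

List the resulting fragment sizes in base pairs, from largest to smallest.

Wfl93I sites (AGTACT) start at positions 17, 115, 171.
Wfl93I cuts after base 5 of each site (before the last base), so after positions 21, 119, 175.
Circular molecule, 3 cuts → 3 fragments:
  22–119 → 98 bp
  120–175 → 56 bp
  176–191 then 1–21 → 16 + 21 = 37 bp
Sorted largest to smallest: 98, 56, 37 bp.

98, 56, 37 bp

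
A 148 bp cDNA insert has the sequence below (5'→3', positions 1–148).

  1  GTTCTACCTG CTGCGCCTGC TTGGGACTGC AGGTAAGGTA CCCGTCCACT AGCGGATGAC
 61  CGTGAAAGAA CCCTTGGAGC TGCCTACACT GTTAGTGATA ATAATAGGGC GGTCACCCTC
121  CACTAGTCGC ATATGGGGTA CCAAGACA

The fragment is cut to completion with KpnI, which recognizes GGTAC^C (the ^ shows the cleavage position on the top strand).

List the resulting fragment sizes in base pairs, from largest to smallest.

KpnI sites (GGTACC) start at positions 37, 137.
KpnI cuts after base 5 of each site (before the last base), so after positions 41, 141.
Linear molecule, 2 cuts → 3 fragments:
  1–41 → 41 bp
  42–141 → 100 bp
  142–148 → 7 bp
Sorted largest to smallest: 100, 41, 7 bp.

100, 41, 7 bp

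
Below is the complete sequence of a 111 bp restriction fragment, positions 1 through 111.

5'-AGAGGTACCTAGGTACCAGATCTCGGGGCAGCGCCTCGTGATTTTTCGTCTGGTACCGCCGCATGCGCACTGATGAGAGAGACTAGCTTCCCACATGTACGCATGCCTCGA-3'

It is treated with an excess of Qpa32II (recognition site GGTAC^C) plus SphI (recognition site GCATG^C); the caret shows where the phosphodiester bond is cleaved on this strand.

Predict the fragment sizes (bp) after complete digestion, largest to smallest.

40, 40, 9, 8, 8, 6 bp

Qpa32II sites (GGTACC) start at positions 4, 12, 52.
Qpa32II cuts after base 5 of each site (before the last base), so after positions 8, 16, 56.
SphI sites (GCATGC) start at positions 61, 101.
SphI cuts after base 5 of each site (before the last base), so after positions 65, 105.
Combined cut positions: 8, 16, 56, 65, 105.
Linear molecule, 5 cuts → 6 fragments:
  1–8 → 8 bp
  9–16 → 8 bp
  17–56 → 40 bp
  57–65 → 9 bp
  66–105 → 40 bp
  106–111 → 6 bp
Sorted largest to smallest: 40, 40, 9, 8, 8, 6 bp.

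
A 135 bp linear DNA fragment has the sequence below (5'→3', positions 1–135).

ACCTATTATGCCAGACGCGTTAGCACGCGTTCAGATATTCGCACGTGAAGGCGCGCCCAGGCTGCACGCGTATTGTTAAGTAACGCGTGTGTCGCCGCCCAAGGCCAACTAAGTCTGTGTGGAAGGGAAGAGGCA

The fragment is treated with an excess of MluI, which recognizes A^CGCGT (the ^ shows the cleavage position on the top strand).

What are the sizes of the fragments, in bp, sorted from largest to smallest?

52, 41, 17, 15, 10 bp

MluI sites (ACGCGT) start at positions 15, 25, 66, 83.
MluI cuts after the first base of each site, so after positions 15, 25, 66, 83.
Linear molecule, 4 cuts → 5 fragments:
  1–15 → 15 bp
  16–25 → 10 bp
  26–66 → 41 bp
  67–83 → 17 bp
  84–135 → 52 bp
Sorted largest to smallest: 52, 41, 17, 15, 10 bp.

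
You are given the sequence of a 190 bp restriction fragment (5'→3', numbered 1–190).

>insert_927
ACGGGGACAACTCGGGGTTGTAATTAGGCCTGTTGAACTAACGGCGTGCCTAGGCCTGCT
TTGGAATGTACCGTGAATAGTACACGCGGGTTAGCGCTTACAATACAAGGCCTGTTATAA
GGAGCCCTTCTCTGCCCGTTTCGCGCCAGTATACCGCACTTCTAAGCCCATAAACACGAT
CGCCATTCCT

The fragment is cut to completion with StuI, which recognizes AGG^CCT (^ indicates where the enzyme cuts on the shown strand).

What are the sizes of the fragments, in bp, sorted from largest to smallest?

80, 56, 28, 26 bp

StuI sites (AGGCCT) start at positions 26, 52, 108.
StuI cuts after base 3 of each site, so after positions 28, 54, 110.
Linear molecule, 3 cuts → 4 fragments:
  1–28 → 28 bp
  29–54 → 26 bp
  55–110 → 56 bp
  111–190 → 80 bp
Sorted largest to smallest: 80, 56, 28, 26 bp.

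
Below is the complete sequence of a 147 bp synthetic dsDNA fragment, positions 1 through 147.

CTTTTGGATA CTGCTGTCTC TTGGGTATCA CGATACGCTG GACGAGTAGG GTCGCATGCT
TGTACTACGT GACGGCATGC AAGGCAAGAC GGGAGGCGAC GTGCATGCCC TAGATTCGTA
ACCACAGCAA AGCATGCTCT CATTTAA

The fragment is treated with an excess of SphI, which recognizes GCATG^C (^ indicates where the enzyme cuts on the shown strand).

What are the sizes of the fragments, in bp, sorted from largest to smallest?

SphI sites (GCATGC) start at positions 54, 75, 103, 132.
SphI cuts after base 5 of each site (before the last base), so after positions 58, 79, 107, 136.
Linear molecule, 4 cuts → 5 fragments:
  1–58 → 58 bp
  59–79 → 21 bp
  80–107 → 28 bp
  108–136 → 29 bp
  137–147 → 11 bp
Sorted largest to smallest: 58, 29, 28, 21, 11 bp.

58, 29, 28, 21, 11 bp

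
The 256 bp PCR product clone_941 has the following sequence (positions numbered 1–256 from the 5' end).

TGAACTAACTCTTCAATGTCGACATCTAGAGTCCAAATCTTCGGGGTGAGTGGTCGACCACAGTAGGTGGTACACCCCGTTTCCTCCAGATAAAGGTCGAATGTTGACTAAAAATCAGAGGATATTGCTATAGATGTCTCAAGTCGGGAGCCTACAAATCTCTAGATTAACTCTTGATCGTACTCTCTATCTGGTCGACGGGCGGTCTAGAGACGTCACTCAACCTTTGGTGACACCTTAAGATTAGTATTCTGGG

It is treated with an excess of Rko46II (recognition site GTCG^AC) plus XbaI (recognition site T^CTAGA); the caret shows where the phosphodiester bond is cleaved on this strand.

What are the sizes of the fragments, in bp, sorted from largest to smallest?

Rko46II sites (GTCGAC) start at positions 18, 53, 194.
Rko46II cuts after base 4 of each site, so after positions 21, 56, 197.
XbaI sites (TCTAGA) start at positions 25, 161, 206.
XbaI cuts after the first base of each site, so after positions 25, 161, 206.
Combined cut positions: 21, 25, 56, 161, 197, 206.
Linear molecule, 6 cuts → 7 fragments:
  1–21 → 21 bp
  22–25 → 4 bp
  26–56 → 31 bp
  57–161 → 105 bp
  162–197 → 36 bp
  198–206 → 9 bp
  207–256 → 50 bp
Sorted largest to smallest: 105, 50, 36, 31, 21, 9, 4 bp.

105, 50, 36, 31, 21, 9, 4 bp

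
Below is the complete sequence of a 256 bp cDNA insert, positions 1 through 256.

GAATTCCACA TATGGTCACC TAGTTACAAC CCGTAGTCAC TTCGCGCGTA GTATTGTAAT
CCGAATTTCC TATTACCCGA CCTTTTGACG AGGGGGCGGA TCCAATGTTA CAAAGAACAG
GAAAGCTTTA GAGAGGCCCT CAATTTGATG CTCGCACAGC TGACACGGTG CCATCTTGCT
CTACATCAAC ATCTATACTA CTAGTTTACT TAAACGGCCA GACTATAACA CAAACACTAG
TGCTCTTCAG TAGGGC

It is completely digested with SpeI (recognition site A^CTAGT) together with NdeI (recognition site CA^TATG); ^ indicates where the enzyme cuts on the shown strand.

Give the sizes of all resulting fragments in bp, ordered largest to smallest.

SpeI sites (ACTAGT) start at positions 200, 236.
SpeI cuts after the first base of each site, so after positions 200, 236.
The NdeI site (CATATG) starts at position 9.
NdeI cuts after base 2 of each site, so after position 10.
Combined cut positions: 10, 200, 236.
Linear molecule, 3 cuts → 4 fragments:
  1–10 → 10 bp
  11–200 → 190 bp
  201–236 → 36 bp
  237–256 → 20 bp
Sorted largest to smallest: 190, 36, 20, 10 bp.

190, 36, 20, 10 bp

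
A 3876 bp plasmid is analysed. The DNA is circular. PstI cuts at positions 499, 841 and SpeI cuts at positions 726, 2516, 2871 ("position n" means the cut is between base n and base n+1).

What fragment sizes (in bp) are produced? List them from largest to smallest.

Combined cut positions (sorted): 499, 726, 841, 2516, 2871.
Circular molecule, 5 cuts → 5 fragments:
  726 − 499 = 227 bp
  841 − 726 = 115 bp
  2516 − 841 = 1675 bp
  2871 − 2516 = 355 bp
  wrap: 3876 − 2871 + 499 = 1504 bp
Sorted largest to smallest: 1675, 1504, 355, 227, 115 bp.

1675, 1504, 355, 227, 115 bp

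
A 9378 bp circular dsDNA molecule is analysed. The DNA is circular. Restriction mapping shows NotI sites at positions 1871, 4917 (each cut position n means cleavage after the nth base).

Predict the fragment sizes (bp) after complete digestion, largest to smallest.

Circular molecule, 2 cuts → 2 fragments:
  4917 − 1871 = 3046 bp
  wrap: 9378 − 4917 + 1871 = 6332 bp
Sorted largest to smallest: 6332, 3046 bp.

6332, 3046 bp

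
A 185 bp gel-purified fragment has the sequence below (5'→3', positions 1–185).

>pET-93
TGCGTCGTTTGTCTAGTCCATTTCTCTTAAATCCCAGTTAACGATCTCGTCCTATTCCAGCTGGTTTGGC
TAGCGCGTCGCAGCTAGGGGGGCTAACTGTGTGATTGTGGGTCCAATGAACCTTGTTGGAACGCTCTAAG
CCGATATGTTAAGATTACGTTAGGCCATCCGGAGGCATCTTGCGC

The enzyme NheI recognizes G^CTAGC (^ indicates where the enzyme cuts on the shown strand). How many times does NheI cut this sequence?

GCTAGC occurs starting at position 69.
NheI cuts at 1 site.

1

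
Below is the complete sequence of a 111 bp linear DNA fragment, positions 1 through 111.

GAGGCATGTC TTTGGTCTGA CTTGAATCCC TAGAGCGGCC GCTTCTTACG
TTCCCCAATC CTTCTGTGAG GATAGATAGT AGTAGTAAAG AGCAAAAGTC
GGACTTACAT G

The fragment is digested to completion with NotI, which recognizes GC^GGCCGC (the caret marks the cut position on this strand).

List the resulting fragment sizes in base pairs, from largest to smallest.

75, 36 bp

The NotI site (GCGGCCGC) starts at position 35.
NotI cuts after base 2 of each site, so after position 36.
Linear molecule, 1 cut → 2 fragments:
  1–36 → 36 bp
  37–111 → 75 bp
Sorted largest to smallest: 75, 36 bp.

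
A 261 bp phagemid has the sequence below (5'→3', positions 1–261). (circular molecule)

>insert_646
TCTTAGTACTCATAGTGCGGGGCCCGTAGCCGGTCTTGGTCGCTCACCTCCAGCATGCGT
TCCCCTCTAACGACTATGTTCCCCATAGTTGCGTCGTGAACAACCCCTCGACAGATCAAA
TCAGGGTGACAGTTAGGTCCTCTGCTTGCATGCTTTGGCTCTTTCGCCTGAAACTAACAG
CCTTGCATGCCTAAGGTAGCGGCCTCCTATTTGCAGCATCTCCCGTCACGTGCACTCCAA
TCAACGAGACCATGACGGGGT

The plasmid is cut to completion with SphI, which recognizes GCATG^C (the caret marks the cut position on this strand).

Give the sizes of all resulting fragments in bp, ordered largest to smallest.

129, 95, 37 bp

SphI sites (GCATGC) start at positions 53, 148, 185.
SphI cuts after base 5 of each site (before the last base), so after positions 57, 152, 189.
Circular molecule, 3 cuts → 3 fragments:
  58–152 → 95 bp
  153–189 → 37 bp
  190–261 then 1–57 → 72 + 57 = 129 bp
Sorted largest to smallest: 129, 95, 37 bp.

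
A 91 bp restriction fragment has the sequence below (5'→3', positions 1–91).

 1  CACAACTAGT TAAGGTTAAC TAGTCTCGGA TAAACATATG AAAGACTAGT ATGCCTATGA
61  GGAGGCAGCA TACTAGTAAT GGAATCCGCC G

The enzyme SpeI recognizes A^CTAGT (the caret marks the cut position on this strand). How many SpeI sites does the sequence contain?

ACTAGT occurs starting at positions 5, 19, 45, 72.
SpeI cuts at 4 sites.

4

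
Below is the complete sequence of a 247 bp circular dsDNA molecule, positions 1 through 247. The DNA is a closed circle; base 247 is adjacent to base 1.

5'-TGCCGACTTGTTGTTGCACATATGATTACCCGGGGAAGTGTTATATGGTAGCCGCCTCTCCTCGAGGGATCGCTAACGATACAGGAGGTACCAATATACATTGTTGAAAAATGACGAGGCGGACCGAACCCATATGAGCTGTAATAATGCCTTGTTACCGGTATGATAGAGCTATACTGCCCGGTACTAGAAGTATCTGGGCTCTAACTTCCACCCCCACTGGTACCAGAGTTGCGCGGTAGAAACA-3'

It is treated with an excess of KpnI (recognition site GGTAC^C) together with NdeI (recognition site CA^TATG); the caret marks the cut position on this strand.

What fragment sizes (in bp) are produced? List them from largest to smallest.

94, 71, 41, 41 bp

KpnI sites (GGTACC) start at positions 87, 222.
KpnI cuts after base 5 of each site (before the last base), so after positions 91, 226.
NdeI sites (CATATG) start at positions 19, 131.
NdeI cuts after base 2 of each site, so after positions 20, 132.
Combined cut positions: 20, 91, 132, 226.
Circular molecule, 4 cuts → 4 fragments:
  21–91 → 71 bp
  92–132 → 41 bp
  133–226 → 94 bp
  227–247 then 1–20 → 21 + 20 = 41 bp
Sorted largest to smallest: 94, 71, 41, 41 bp.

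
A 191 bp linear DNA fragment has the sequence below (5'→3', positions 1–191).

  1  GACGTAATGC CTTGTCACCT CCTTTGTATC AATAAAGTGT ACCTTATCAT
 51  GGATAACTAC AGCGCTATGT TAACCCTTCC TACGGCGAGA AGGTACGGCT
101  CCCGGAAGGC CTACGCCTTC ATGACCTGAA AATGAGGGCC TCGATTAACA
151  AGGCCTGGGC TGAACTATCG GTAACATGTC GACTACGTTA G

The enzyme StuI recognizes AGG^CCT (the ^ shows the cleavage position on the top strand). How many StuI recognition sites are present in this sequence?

2

AGGCCT occurs starting at positions 107, 151.
StuI cuts at 2 sites.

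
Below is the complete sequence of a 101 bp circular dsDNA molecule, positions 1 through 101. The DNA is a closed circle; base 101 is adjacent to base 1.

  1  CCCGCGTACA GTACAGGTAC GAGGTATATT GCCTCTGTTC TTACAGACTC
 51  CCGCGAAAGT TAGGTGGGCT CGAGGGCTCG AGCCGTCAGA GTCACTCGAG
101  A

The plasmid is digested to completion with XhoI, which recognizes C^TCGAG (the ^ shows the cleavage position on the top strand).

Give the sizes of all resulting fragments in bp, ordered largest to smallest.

XhoI sites (CTCGAG) start at positions 69, 77, 95.
XhoI cuts after the first base of each site, so after positions 69, 77, 95.
Circular molecule, 3 cuts → 3 fragments:
  70–77 → 8 bp
  78–95 → 18 bp
  96–101 then 1–69 → 6 + 69 = 75 bp
Sorted largest to smallest: 75, 18, 8 bp.

75, 18, 8 bp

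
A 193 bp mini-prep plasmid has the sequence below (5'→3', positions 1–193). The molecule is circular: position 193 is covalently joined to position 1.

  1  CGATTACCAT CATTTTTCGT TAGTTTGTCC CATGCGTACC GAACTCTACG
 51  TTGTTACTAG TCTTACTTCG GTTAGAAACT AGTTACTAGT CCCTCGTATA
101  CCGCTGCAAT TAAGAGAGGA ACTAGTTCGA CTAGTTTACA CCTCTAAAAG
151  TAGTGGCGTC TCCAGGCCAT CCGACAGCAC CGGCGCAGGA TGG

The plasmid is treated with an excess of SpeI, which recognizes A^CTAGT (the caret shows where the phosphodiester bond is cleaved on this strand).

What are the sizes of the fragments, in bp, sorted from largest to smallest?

SpeI sites (ACTAGT) start at positions 56, 78, 85, 121, 130.
SpeI cuts after the first base of each site, so after positions 56, 78, 85, 121, 130.
Circular molecule, 5 cuts → 5 fragments:
  57–78 → 22 bp
  79–85 → 7 bp
  86–121 → 36 bp
  122–130 → 9 bp
  131–193 then 1–56 → 63 + 56 = 119 bp
Sorted largest to smallest: 119, 36, 22, 9, 7 bp.

119, 36, 22, 9, 7 bp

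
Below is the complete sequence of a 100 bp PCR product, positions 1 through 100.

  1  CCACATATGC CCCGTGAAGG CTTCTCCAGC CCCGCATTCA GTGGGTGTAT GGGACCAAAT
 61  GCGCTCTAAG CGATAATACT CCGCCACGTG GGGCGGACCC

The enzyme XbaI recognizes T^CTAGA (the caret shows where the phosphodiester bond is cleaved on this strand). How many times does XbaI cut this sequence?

No occurrence of TCTAGA is present in the sequence.
XbaI does not cut: 0 sites.

0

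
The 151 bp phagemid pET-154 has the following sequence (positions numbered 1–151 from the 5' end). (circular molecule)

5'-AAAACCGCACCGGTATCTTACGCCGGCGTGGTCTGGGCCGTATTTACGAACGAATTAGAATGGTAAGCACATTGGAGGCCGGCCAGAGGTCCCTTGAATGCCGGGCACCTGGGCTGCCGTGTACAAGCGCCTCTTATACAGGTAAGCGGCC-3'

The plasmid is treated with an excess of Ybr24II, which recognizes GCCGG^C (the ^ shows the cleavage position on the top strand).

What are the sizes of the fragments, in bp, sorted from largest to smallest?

95, 56 bp

Ybr24II sites (GCCGGC) start at positions 22, 78.
Ybr24II cuts after base 5 of each site (before the last base), so after positions 26, 82.
Circular molecule, 2 cuts → 2 fragments:
  27–82 → 56 bp
  83–151 then 1–26 → 69 + 26 = 95 bp
Sorted largest to smallest: 95, 56 bp.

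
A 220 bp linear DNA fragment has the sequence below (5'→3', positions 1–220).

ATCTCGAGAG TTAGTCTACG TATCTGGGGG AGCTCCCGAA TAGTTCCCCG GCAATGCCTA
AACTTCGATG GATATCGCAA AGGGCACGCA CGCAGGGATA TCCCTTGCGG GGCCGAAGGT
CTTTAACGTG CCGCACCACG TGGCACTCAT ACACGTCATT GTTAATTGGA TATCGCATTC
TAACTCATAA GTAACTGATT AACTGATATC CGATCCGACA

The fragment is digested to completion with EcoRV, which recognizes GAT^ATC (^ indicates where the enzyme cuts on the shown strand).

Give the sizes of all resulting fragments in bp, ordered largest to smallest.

73, 72, 36, 26, 13 bp

EcoRV sites (GATATC) start at positions 71, 97, 169, 205.
EcoRV cuts after base 3 of each site, so after positions 73, 99, 171, 207.
Linear molecule, 4 cuts → 5 fragments:
  1–73 → 73 bp
  74–99 → 26 bp
  100–171 → 72 bp
  172–207 → 36 bp
  208–220 → 13 bp
Sorted largest to smallest: 73, 72, 36, 26, 13 bp.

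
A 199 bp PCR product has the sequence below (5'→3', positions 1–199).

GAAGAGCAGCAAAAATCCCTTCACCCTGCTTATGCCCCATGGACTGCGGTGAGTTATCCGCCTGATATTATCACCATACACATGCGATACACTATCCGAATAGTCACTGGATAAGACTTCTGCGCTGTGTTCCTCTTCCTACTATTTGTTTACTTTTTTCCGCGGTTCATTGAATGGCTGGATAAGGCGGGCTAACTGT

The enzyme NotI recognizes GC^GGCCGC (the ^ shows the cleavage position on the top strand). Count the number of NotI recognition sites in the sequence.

No occurrence of GCGGCCGC is present in the sequence.
NotI does not cut: 0 sites.

0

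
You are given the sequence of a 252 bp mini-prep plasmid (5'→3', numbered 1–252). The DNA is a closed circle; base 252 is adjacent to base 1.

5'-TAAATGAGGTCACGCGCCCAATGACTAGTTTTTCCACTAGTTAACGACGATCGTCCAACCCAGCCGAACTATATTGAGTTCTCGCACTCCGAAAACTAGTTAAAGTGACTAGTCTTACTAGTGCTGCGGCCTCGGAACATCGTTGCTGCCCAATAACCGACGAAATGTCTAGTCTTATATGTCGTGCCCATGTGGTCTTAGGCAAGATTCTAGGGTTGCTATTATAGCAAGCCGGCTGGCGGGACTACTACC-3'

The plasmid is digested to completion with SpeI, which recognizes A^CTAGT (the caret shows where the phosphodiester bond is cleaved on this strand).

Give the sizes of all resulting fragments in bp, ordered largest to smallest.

SpeI sites (ACTAGT) start at positions 24, 36, 95, 108, 117.
SpeI cuts after the first base of each site, so after positions 24, 36, 95, 108, 117.
Circular molecule, 5 cuts → 5 fragments:
  25–36 → 12 bp
  37–95 → 59 bp
  96–108 → 13 bp
  109–117 → 9 bp
  118–252 then 1–24 → 135 + 24 = 159 bp
Sorted largest to smallest: 159, 59, 13, 12, 9 bp.

159, 59, 13, 12, 9 bp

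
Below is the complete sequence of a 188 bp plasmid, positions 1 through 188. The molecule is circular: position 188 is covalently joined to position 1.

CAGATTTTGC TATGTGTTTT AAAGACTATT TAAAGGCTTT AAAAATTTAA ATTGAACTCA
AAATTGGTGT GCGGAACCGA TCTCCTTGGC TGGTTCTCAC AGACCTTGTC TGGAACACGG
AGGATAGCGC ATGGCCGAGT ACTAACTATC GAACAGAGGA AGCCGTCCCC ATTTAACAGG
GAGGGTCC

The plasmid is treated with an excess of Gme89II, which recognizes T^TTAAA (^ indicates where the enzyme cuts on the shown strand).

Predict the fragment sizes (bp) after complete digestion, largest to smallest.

160, 11, 9, 8 bp

Gme89II sites (TTTAAA) start at positions 18, 29, 38, 46.
Gme89II cuts after the first base of each site, so after positions 18, 29, 38, 46.
Circular molecule, 4 cuts → 4 fragments:
  19–29 → 11 bp
  30–38 → 9 bp
  39–46 → 8 bp
  47–188 then 1–18 → 142 + 18 = 160 bp
Sorted largest to smallest: 160, 11, 9, 8 bp.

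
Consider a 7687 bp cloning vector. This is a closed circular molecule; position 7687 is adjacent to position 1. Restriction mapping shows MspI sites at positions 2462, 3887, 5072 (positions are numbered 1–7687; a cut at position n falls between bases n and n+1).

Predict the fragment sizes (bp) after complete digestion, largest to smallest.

5077, 1425, 1185 bp

Circular molecule, 3 cuts → 3 fragments:
  3887 − 2462 = 1425 bp
  5072 − 3887 = 1185 bp
  wrap: 7687 − 5072 + 2462 = 5077 bp
Sorted largest to smallest: 5077, 1425, 1185 bp.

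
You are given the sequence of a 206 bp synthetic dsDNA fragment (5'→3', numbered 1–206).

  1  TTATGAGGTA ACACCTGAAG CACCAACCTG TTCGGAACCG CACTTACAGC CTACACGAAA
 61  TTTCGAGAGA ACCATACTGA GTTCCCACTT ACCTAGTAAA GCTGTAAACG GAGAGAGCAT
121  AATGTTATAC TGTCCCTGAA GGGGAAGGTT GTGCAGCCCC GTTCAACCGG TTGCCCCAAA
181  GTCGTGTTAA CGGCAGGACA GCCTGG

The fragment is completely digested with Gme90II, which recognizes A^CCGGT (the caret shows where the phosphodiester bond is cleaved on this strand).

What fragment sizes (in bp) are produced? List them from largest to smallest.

166, 40 bp

The Gme90II site (ACCGGT) starts at position 166.
Gme90II cuts after the first base of each site, so after position 166.
Linear molecule, 1 cut → 2 fragments:
  1–166 → 166 bp
  167–206 → 40 bp
Sorted largest to smallest: 166, 40 bp.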